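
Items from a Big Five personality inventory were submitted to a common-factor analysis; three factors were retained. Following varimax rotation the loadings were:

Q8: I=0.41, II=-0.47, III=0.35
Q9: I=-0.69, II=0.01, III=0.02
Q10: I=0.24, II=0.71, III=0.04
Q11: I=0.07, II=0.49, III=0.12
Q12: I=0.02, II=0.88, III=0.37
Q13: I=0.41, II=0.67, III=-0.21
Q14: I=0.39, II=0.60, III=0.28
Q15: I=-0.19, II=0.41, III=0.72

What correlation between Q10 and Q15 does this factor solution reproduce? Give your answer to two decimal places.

r̂ = Σ λ_i·λ_j across factors = (0.24)(-0.19) + (0.71)(0.41) + (0.04)(0.72)
  = -0.0456 +0.2911 +0.0288 = 0.2743

0.27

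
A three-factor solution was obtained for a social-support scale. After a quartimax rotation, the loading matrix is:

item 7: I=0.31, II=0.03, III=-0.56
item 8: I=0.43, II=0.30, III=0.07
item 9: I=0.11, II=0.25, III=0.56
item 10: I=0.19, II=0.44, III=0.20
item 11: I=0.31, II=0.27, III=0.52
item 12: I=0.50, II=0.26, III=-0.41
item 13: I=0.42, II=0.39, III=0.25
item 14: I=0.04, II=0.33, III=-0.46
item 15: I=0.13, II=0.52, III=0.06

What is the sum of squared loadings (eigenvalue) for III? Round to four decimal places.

1.3883

SS loadings for III = (-0.56)² + 0.07² + 0.56² + 0.20² + 0.52² + (-0.41)² + 0.25² + (-0.46)² + 0.06² = 0.3136 + 0.0049 + 0.3136 + 0.0400 + 0.2704 + 0.1681 + 0.0625 + 0.2116 + 0.0036 = 1.3883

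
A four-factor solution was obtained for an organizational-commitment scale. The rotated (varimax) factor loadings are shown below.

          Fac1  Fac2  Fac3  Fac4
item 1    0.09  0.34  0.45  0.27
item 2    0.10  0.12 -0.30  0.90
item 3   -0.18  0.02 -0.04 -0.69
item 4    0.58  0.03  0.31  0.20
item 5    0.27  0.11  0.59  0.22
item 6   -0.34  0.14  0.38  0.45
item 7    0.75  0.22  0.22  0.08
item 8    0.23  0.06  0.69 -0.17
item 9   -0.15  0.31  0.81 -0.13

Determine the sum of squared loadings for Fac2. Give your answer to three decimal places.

SS loadings for Fac2 = 0.34² + 0.12² + 0.02² + 0.03² + 0.11² + 0.14² + 0.22² + 0.06² + 0.31² = 0.1156 + 0.0144 + 0.0004 + 0.0009 + 0.0121 + 0.0196 + 0.0484 + 0.0036 + 0.0961 = 0.3111

0.311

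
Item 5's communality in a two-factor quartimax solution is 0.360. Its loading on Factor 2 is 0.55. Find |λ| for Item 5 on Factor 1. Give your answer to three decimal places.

Under orthogonal rotation h² = Σλ², so λ_Factor 1² = h² − (0.3025) = 0.360 − 0.3025 = 0.0575.
|λ| = √0.0575 = 0.2398.

0.240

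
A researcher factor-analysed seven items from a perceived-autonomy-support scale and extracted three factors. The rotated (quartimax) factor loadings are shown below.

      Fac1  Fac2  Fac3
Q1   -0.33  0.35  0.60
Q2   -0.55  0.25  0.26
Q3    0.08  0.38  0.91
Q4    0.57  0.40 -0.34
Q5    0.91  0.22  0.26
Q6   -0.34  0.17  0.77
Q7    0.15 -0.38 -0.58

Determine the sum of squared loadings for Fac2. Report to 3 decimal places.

0.711

SS loadings for Fac2 = 0.35² + 0.25² + 0.38² + 0.40² + 0.22² + 0.17² + (-0.38)² = 0.1225 + 0.0625 + 0.1444 + 0.1600 + 0.0484 + 0.0289 + 0.1444 = 0.7111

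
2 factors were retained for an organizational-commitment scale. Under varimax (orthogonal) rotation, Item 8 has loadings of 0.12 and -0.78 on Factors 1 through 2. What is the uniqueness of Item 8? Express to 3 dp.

0.377

h² = 0.12² + (-0.78)² = 0.0144 + 0.6084 = 0.6228
Uniqueness u² = 1 − h² = 1 − 0.6228 = 0.3772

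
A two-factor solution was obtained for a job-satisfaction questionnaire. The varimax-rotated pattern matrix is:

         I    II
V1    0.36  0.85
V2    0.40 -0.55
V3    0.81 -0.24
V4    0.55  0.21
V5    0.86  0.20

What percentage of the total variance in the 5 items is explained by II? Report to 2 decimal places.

SS loadings for II = 0.85² + (-0.55)² + (-0.24)² + 0.21² + 0.20² = 1.1667
With 5 standardized items, total variance = 5. Proportion = 1.1667/5 = 0.2333 → 23.33%.

23.33%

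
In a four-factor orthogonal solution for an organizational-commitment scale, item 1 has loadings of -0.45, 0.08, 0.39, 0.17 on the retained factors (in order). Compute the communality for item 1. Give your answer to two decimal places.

h² = (-0.45)² + 0.08² + 0.39² + 0.17² = 0.2025 + 0.0064 + 0.1521 + 0.0289 = 0.3899

0.39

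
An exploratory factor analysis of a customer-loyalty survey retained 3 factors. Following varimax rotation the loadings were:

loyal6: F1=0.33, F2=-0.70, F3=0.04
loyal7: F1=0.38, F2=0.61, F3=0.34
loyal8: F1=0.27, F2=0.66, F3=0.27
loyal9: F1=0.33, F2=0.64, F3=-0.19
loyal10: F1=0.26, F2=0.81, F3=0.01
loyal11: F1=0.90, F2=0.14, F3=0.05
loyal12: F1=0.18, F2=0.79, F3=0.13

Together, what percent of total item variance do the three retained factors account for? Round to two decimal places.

65.68%

SS loadings by factor: 1.3451, 3.0071, 0.2457; total = 4.5979.
Total variance with 7 standardized items is 7, so the solution explains 4.5979/7 = 0.6568 = 65.68%.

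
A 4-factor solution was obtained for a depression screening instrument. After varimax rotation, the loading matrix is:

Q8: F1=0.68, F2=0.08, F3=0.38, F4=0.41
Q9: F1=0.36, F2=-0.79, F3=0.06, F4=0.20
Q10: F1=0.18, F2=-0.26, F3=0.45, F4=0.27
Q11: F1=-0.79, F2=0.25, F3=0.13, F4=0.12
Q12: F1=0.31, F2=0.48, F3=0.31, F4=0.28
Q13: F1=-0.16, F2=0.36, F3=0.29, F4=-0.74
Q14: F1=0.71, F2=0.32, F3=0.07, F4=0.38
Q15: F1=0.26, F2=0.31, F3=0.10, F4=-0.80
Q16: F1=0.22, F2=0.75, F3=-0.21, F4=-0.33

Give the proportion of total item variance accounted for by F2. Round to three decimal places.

0.209

SS loadings for F2 = 0.08² + (-0.79)² + (-0.26)² + 0.25² + 0.48² + 0.36² + 0.32² + 0.31² + 0.75² = 1.8816
Proportion of variance = 1.8816 / 9 = 0.2091.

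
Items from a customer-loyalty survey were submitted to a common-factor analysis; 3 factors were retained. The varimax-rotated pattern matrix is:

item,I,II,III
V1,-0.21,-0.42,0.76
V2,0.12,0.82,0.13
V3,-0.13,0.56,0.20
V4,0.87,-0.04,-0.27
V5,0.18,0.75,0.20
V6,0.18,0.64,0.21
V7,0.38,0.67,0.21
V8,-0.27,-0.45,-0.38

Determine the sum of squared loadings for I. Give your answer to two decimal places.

SS loadings for I = (-0.21)² + 0.12² + (-0.13)² + 0.87² + 0.18² + 0.18² + 0.38² + (-0.27)² = 0.0441 + 0.0144 + 0.0169 + 0.7569 + 0.0324 + 0.0324 + 0.1444 + 0.0729 = 1.1144

1.11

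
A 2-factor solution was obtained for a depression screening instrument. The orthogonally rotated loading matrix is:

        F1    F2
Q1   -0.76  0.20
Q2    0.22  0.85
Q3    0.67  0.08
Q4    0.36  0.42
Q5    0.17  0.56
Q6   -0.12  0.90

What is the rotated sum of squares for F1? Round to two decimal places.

SS loadings for F1 = (-0.76)² + 0.22² + 0.67² + 0.36² + 0.17² + (-0.12)² = 0.5776 + 0.0484 + 0.4489 + 0.1296 + 0.0289 + 0.0144 = 1.2478

1.25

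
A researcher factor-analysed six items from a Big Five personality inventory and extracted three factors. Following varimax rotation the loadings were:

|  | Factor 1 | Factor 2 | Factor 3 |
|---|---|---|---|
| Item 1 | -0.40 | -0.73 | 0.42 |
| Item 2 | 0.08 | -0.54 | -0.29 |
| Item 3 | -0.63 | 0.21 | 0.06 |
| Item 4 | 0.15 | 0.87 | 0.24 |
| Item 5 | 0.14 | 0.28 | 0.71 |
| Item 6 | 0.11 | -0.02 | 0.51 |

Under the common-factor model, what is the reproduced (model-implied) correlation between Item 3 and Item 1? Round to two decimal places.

r̂ = Σ λ_i·λ_j across factors = (-0.63)(-0.40) + (0.21)(-0.73) + (0.06)(0.42)
  = +0.2520 -0.1533 +0.0252 = 0.1239

0.12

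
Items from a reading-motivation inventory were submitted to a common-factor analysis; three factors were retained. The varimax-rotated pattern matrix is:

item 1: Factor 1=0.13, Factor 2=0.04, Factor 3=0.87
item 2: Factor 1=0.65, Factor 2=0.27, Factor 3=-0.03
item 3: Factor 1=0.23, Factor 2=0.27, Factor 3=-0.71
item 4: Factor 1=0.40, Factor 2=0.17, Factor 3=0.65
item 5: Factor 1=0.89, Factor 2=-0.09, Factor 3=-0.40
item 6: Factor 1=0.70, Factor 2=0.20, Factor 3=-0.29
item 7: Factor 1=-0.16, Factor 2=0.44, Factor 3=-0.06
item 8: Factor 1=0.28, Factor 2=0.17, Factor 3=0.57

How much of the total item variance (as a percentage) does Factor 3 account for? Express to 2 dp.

SS loadings for Factor 3 = 0.87² + (-0.03)² + (-0.71)² + 0.65² + (-0.40)² + (-0.29)² + (-0.06)² + 0.57² = 2.2570
With 8 standardized items, total variance = 8. Proportion = 2.2570/8 = 0.2821 → 28.21%.

28.21%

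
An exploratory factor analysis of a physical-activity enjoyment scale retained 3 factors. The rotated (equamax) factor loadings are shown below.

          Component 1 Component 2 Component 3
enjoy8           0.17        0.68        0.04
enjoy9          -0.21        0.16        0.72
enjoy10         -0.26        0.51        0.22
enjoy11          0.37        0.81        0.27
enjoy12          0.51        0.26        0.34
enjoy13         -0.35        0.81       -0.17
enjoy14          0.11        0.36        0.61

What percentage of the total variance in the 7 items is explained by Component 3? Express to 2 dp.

SS loadings for Component 3 = 0.04² + 0.72² + 0.22² + 0.27² + 0.34² + (-0.17)² + 0.61² = 1.1579
With 7 standardized items, total variance = 7. Proportion = 1.1579/7 = 0.1654 → 16.54%.

16.54%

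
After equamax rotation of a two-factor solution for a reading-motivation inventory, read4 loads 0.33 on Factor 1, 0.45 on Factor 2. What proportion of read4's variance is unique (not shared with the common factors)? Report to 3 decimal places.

h² = 0.33² + 0.45² = 0.1089 + 0.2025 = 0.3114
Uniqueness u² = 1 − h² = 1 − 0.3114 = 0.6886

0.689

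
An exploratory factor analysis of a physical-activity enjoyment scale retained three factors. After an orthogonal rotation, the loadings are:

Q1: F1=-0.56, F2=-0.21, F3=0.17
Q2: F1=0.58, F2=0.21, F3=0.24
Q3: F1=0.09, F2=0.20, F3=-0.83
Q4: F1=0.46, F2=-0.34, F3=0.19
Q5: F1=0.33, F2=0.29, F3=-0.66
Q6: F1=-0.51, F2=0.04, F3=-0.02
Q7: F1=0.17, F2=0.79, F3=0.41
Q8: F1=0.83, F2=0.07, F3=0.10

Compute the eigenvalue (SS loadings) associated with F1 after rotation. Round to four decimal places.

1.9565

SS loadings for F1 = (-0.56)² + 0.58² + 0.09² + 0.46² + 0.33² + (-0.51)² + 0.17² + 0.83² = 0.3136 + 0.3364 + 0.0081 + 0.2116 + 0.1089 + 0.2601 + 0.0289 + 0.6889 = 1.9565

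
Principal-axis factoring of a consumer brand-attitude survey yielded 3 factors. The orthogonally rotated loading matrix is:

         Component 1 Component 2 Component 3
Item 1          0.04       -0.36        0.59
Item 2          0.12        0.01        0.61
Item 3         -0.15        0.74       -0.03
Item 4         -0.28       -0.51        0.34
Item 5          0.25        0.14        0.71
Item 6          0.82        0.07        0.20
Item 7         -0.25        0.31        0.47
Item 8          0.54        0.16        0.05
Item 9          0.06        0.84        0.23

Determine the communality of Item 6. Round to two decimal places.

0.72

h² = 0.82² + 0.07² + 0.20² = 0.6724 + 0.0049 + 0.0400 = 0.7173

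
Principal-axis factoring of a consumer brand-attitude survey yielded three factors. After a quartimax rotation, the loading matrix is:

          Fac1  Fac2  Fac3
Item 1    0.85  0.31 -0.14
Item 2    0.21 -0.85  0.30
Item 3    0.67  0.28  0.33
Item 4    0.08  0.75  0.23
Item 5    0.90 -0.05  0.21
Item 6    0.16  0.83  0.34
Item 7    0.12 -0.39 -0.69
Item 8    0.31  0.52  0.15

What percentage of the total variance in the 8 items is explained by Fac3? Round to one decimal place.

SS loadings for Fac3 = (-0.14)² + 0.30² + 0.33² + 0.23² + 0.21² + 0.34² + (-0.69)² + 0.15² = 0.9297
With 8 standardized items, total variance = 8. Proportion = 0.9297/8 = 0.1162 → 11.62%.

11.6%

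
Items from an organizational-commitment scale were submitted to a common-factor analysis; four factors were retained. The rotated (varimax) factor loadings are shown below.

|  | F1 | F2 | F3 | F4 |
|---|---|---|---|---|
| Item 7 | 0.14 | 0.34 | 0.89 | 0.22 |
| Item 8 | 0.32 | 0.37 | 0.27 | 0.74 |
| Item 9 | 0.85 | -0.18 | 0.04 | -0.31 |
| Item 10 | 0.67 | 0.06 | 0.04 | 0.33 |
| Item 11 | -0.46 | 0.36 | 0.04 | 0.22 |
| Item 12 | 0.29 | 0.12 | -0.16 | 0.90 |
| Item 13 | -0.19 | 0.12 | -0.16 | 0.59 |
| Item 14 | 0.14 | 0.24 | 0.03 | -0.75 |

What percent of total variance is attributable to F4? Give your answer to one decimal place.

32.1%

SS loadings for F4 = 0.22² + 0.74² + (-0.31)² + 0.33² + 0.22² + 0.90² + 0.59² + (-0.75)² = 2.5700
With 8 standardized items, total variance = 8. Proportion = 2.5700/8 = 0.3212 → 32.12%.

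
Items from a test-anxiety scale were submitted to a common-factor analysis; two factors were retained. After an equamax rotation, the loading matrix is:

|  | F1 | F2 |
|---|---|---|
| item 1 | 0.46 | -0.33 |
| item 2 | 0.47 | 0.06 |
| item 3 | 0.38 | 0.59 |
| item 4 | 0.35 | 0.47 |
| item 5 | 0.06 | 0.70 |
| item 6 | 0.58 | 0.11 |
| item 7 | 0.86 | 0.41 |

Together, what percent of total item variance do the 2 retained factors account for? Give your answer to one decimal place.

44.7%

Communalities: 0.3205, 0.2245, 0.4925, 0.3434, 0.4936, 0.3485, 0.9077; Σh² = 3.1307.
Total variance with 7 standardized items is 7, so the solution explains 3.1307/7 = 0.4472 = 44.72%.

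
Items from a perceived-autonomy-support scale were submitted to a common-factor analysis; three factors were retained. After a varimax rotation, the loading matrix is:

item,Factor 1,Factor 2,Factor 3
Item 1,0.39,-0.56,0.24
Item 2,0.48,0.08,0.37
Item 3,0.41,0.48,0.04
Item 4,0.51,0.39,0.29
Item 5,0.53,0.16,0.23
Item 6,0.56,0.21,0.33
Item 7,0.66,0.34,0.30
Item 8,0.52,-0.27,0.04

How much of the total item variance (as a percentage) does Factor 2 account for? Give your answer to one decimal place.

12.0%

SS loadings for Factor 2 = (-0.56)² + 0.08² + 0.48² + 0.39² + 0.16² + 0.21² + 0.34² + (-0.27)² = 0.9607
With 8 standardized items, total variance = 8. Proportion = 0.9607/8 = 0.1201 → 12.01%.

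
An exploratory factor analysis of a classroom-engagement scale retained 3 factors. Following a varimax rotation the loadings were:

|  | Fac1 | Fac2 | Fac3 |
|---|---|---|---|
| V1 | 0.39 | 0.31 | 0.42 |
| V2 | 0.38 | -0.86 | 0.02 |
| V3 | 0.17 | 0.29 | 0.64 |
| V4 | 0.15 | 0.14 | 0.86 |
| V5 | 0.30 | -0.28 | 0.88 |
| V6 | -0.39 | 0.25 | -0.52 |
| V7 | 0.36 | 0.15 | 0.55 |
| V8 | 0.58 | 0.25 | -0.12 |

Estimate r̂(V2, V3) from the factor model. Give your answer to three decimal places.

r̂ = Σ λ_i·λ_j across factors = (0.38)(0.17) + (-0.86)(0.29) + (0.02)(0.64)
  = +0.0646 -0.2494 +0.0128 = -0.1720

-0.172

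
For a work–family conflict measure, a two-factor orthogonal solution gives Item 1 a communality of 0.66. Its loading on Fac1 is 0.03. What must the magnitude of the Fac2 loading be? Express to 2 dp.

Under orthogonal rotation h² = Σλ², so λ_Fac2² = h² − (0.0009) = 0.66 − 0.0009 = 0.6591.
|λ| = √0.6591 = 0.8118.

0.81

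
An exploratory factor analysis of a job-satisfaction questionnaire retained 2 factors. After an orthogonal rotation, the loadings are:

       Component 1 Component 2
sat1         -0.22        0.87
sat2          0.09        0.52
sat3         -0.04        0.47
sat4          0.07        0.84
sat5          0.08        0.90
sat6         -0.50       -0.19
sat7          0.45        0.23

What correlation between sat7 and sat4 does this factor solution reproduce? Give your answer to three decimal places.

r̂ = Σ λ_i·λ_j across factors = (0.45)(0.07) + (0.23)(0.84)
  = +0.0315 +0.1932 = 0.2247

0.225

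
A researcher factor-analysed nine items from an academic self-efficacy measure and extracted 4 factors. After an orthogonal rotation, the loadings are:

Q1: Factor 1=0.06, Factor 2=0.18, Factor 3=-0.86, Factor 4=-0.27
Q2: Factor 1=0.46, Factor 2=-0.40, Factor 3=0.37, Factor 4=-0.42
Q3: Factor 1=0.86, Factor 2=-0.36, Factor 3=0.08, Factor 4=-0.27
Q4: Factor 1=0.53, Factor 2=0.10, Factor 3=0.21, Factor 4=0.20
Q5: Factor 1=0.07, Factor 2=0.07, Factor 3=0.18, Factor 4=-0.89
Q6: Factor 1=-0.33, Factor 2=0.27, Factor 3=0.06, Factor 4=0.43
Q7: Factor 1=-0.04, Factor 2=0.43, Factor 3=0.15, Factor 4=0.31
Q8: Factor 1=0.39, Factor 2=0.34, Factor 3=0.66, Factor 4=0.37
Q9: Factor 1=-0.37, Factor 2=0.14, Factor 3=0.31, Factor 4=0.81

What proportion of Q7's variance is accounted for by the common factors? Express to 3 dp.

h² = (-0.04)² + 0.43² + 0.15² + 0.31² = 0.0016 + 0.1849 + 0.0225 + 0.0961 = 0.3051

0.305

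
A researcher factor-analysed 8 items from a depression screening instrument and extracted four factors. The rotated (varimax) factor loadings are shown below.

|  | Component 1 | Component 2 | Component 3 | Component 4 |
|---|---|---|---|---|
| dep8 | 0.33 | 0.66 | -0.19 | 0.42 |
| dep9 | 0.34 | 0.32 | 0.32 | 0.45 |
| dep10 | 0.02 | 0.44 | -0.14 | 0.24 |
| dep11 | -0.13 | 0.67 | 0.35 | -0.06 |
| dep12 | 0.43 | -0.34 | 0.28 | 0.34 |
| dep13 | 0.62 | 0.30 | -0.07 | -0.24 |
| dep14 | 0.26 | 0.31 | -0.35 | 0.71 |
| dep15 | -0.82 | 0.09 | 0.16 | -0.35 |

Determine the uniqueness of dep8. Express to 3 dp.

0.243

h² = 0.33² + 0.66² + (-0.19)² + 0.42² = 0.1089 + 0.4356 + 0.0361 + 0.1764 = 0.7570
Uniqueness u² = 1 − h² = 1 − 0.7570 = 0.2430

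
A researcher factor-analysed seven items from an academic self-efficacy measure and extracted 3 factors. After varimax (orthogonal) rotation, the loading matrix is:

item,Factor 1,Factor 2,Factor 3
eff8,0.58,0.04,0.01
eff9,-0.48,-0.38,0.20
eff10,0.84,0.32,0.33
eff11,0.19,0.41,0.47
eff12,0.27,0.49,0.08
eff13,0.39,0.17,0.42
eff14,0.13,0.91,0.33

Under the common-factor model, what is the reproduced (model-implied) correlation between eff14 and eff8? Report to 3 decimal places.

r̂ = Σ λ_i·λ_j across factors = (0.13)(0.58) + (0.91)(0.04) + (0.33)(0.01)
  = +0.0754 +0.0364 +0.0033 = 0.1151

0.115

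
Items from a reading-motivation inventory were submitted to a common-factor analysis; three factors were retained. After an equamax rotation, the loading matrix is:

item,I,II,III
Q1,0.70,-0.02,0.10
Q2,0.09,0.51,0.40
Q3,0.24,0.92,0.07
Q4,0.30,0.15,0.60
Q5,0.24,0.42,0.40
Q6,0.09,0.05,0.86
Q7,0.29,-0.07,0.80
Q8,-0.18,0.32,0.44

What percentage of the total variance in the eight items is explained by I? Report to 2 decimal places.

10.35%

SS loadings for I = 0.70² + 0.09² + 0.24² + 0.30² + 0.24² + 0.09² + 0.29² + (-0.18)² = 0.8279
With 8 standardized items, total variance = 8. Proportion = 0.8279/8 = 0.1035 → 10.35%.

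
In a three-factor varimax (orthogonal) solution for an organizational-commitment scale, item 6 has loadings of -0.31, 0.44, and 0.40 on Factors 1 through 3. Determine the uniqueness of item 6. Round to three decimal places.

h² = (-0.31)² + 0.44² + 0.40² = 0.0961 + 0.1936 + 0.1600 = 0.4497
Uniqueness u² = 1 − h² = 1 − 0.4497 = 0.5503

0.550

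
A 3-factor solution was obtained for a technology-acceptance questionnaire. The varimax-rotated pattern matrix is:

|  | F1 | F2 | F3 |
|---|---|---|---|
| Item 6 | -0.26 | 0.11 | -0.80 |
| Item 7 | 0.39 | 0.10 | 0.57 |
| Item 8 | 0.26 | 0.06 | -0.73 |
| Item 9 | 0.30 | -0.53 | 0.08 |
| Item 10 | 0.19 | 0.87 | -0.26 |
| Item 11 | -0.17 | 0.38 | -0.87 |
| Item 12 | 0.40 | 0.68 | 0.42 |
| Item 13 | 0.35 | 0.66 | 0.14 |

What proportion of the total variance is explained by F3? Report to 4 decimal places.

0.3156

SS loadings for F3 = (-0.80)² + 0.57² + (-0.73)² + 0.08² + (-0.26)² + (-0.87)² + 0.42² + 0.14² = 2.5247
Proportion of variance = 2.5247 / 8 = 0.3156.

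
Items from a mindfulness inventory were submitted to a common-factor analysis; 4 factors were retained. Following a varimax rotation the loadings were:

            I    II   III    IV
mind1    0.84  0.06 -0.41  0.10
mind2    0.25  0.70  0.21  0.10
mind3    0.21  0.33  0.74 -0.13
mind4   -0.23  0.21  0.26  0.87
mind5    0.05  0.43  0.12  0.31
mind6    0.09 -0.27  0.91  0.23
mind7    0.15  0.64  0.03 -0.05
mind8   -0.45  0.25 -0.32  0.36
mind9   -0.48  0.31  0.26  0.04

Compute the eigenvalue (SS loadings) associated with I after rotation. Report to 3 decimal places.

1.331

SS loadings for I = 0.84² + 0.25² + 0.21² + (-0.23)² + 0.05² + 0.09² + 0.15² + (-0.45)² + (-0.48)² = 0.7056 + 0.0625 + 0.0441 + 0.0529 + 0.0025 + 0.0081 + 0.0225 + 0.2025 + 0.2304 = 1.3311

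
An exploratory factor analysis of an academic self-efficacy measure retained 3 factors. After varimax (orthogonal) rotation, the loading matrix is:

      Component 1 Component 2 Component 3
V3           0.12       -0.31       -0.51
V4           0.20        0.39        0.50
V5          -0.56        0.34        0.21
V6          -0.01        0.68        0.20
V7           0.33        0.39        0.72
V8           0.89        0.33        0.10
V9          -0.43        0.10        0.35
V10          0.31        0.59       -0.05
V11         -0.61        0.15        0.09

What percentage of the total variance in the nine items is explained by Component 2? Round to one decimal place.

SS loadings for Component 2 = (-0.31)² + 0.39² + 0.34² + 0.68² + 0.39² + 0.33² + 0.10² + 0.59² + 0.15² = 1.4678
With 9 standardized items, total variance = 9. Proportion = 1.4678/9 = 0.1631 → 16.31%.

16.3%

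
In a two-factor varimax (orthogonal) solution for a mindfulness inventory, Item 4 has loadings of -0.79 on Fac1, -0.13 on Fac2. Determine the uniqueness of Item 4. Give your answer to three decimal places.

0.359

h² = (-0.79)² + (-0.13)² = 0.6241 + 0.0169 = 0.6410
Uniqueness u² = 1 − h² = 1 − 0.6410 = 0.3590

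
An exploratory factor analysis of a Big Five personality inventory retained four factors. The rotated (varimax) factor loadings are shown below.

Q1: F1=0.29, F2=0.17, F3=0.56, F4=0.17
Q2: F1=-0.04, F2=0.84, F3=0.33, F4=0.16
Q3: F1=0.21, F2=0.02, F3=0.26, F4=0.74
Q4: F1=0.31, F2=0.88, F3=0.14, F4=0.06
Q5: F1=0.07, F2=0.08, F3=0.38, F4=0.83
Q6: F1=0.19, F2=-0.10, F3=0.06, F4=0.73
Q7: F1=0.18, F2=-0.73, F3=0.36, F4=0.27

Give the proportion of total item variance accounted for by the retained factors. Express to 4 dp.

Communalities: 0.4555, 0.8417, 0.6597, 0.8937, 0.8446, 0.5826, 0.7678; Σh² = 5.0456.
Total variance with 7 standardized items is 7, so the solution explains 5.0456/7 = 0.7208.

0.7208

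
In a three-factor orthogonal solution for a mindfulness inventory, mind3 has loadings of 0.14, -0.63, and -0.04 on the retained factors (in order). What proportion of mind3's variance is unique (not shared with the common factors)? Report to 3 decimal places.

h² = 0.14² + (-0.63)² + (-0.04)² = 0.0196 + 0.3969 + 0.0016 = 0.4181
Uniqueness u² = 1 − h² = 1 − 0.4181 = 0.5819

0.582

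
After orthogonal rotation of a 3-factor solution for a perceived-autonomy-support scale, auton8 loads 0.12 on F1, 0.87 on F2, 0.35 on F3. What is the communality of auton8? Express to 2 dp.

0.89

h² = 0.12² + 0.87² + 0.35² = 0.0144 + 0.7569 + 0.1225 = 0.8938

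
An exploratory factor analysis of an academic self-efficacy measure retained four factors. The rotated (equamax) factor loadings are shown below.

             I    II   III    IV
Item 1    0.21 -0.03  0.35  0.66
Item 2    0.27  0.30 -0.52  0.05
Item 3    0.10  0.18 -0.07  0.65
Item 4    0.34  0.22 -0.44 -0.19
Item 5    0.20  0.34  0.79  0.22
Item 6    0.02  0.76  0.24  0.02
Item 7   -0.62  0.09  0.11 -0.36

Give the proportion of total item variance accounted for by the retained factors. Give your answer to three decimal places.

0.557

SS loadings by factor: 0.6674, 0.8730, 1.2852, 1.0751; total = 3.9007.
Total variance with 7 standardized items is 7, so the solution explains 3.9007/7 = 0.5572.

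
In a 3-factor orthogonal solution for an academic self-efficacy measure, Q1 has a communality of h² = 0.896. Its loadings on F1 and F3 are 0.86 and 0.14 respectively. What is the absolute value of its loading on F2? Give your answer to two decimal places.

0.37

Under orthogonal rotation h² = Σλ², so λ_F2² = h² − (0.7592) = 0.896 − 0.7592 = 0.1368.
|λ| = √0.1368 = 0.3699.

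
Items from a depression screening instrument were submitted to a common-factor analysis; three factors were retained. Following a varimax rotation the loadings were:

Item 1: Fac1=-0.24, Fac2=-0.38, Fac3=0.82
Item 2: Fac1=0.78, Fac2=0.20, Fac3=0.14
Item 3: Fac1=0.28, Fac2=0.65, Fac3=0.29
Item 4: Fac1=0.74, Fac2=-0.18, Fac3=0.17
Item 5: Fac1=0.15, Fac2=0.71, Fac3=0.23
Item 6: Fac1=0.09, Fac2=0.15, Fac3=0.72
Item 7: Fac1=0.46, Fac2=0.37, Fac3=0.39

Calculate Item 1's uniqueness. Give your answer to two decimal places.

h² = (-0.24)² + (-0.38)² + 0.82² = 0.0576 + 0.1444 + 0.6724 = 0.8744
Uniqueness u² = 1 − h² = 1 − 0.8744 = 0.1256

0.13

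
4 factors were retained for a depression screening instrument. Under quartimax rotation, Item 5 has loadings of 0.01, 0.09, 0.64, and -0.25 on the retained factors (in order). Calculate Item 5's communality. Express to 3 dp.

h² = 0.01² + 0.09² + 0.64² + (-0.25)² = 0.0001 + 0.0081 + 0.4096 + 0.0625 = 0.4803

0.480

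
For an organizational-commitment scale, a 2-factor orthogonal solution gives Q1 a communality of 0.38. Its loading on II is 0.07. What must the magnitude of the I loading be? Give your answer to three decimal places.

Under orthogonal rotation h² = Σλ², so λ_I² = h² − (0.0049) = 0.38 − 0.0049 = 0.3751.
|λ| = √0.3751 = 0.6125.

0.612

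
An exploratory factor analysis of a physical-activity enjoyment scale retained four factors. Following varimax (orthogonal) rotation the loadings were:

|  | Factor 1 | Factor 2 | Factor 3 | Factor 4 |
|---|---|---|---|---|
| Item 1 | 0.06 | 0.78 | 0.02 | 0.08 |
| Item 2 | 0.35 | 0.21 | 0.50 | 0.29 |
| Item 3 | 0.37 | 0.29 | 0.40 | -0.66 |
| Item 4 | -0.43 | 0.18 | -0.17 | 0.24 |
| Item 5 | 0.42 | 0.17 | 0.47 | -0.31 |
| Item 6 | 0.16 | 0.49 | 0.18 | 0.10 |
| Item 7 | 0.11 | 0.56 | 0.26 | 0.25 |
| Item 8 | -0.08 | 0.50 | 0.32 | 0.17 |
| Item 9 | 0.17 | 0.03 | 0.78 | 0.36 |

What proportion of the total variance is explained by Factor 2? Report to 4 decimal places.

0.1781

SS loadings for Factor 2 = 0.78² + 0.21² + 0.29² + 0.18² + 0.17² + 0.49² + 0.56² + 0.50² + 0.03² = 1.6025
Proportion of variance = 1.6025 / 9 = 0.1781.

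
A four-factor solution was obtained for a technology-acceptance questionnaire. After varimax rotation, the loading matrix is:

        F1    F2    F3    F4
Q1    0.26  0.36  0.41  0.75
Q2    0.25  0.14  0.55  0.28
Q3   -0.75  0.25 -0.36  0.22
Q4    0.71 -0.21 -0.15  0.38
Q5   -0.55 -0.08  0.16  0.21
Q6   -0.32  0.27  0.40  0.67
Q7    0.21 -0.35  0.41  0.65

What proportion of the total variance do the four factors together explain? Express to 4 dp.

Communalities: 0.9278, 0.4630, 0.8030, 0.7151, 0.3786, 0.7842, 0.7572; Σh² = 4.8289.
Total variance with 7 standardized items is 7, so the solution explains 4.8289/7 = 0.6898.

0.6898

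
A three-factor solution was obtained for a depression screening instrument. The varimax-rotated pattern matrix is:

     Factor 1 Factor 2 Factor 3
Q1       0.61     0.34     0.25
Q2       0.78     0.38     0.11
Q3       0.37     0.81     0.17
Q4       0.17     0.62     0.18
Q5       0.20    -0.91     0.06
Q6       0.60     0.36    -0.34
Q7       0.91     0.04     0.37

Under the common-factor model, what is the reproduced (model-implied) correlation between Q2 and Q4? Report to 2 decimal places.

r̂ = Σ λ_i·λ_j across factors = (0.78)(0.17) + (0.38)(0.62) + (0.11)(0.18)
  = +0.1326 +0.2356 +0.0198 = 0.3880

0.39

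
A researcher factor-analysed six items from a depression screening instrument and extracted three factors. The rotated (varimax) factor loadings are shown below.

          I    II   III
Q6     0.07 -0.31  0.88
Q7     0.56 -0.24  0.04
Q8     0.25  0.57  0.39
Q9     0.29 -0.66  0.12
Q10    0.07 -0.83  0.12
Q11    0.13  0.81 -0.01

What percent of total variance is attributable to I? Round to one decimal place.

8.1%

SS loadings for I = 0.07² + 0.56² + 0.25² + 0.29² + 0.07² + 0.13² = 0.4869
With 6 standardized items, total variance = 6. Proportion = 0.4869/6 = 0.0812 → 8.12%.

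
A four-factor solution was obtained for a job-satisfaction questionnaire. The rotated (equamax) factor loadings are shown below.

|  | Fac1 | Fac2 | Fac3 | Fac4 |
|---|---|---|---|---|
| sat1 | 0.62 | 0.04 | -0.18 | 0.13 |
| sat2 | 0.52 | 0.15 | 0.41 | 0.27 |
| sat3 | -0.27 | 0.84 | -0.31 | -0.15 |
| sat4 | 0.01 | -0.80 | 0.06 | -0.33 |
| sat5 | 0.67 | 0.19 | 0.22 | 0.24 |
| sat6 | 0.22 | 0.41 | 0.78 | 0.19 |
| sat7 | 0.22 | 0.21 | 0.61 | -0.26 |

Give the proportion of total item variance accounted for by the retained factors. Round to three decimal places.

0.658

SS loadings by factor: 1.2735, 1.6180, 1.3291, 0.3825; total = 4.6031.
Total variance with 7 standardized items is 7, so the solution explains 4.6031/7 = 0.6576.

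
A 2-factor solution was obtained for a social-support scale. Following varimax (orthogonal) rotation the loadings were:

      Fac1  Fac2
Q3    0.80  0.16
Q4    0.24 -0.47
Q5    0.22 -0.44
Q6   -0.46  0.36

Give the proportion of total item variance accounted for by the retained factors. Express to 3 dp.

0.382

Communalities: 0.6656, 0.2785, 0.2420, 0.3412; Σh² = 1.5273.
Total variance with 4 standardized items is 4, so the solution explains 1.5273/4 = 0.3818.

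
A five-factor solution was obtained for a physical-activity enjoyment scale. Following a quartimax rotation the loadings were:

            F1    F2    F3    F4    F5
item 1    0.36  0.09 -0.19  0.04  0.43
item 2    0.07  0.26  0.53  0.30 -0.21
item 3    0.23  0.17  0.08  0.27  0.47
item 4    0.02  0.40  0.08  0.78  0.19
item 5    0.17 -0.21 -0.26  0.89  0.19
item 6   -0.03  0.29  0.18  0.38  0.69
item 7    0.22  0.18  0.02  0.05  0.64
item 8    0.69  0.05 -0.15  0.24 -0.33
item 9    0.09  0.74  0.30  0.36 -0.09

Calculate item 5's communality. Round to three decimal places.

0.969

h² = 0.17² + (-0.21)² + (-0.26)² + 0.89² + 0.19² = 0.0289 + 0.0441 + 0.0676 + 0.7921 + 0.0361 = 0.9688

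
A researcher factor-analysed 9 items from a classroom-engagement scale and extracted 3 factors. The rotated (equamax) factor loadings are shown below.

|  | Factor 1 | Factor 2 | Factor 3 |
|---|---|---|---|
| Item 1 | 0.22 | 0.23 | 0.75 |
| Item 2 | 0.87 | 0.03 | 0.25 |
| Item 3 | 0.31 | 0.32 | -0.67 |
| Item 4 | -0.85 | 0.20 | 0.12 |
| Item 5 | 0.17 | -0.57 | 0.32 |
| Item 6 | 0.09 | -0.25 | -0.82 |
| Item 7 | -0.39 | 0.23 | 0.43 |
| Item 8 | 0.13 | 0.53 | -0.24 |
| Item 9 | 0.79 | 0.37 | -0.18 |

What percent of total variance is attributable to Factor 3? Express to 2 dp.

23.76%

SS loadings for Factor 3 = 0.75² + 0.25² + (-0.67)² + 0.12² + 0.32² + (-0.82)² + 0.43² + (-0.24)² + (-0.18)² = 2.1380
With 9 standardized items, total variance = 9. Proportion = 2.1380/9 = 0.2376 → 23.76%.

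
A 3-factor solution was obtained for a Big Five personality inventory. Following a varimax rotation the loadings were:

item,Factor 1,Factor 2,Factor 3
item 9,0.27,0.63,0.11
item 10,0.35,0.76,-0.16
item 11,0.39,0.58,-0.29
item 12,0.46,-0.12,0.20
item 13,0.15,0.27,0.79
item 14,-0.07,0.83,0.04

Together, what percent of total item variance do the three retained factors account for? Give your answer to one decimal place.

Communalities: 0.4819, 0.7257, 0.5726, 0.2660, 0.7195, 0.6954; Σh² = 3.4611.
Total variance with 6 standardized items is 6, so the solution explains 3.4611/6 = 0.5768 = 57.69%.

57.7%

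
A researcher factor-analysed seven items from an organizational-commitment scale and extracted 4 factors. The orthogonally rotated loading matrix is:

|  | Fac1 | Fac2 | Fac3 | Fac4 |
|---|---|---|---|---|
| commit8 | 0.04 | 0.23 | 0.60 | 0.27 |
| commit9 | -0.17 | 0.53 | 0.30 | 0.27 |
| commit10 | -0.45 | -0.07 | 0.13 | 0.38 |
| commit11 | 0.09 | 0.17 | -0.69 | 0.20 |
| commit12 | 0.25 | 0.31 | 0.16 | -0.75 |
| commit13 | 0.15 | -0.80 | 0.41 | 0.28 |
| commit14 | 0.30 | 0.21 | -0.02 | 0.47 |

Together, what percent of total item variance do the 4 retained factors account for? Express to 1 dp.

55.6%

SS loadings by factor: 0.4161, 1.1478, 1.1371, 1.1920; total = 3.8930.
Total variance with 7 standardized items is 7, so the solution explains 3.8930/7 = 0.5561 = 55.61%.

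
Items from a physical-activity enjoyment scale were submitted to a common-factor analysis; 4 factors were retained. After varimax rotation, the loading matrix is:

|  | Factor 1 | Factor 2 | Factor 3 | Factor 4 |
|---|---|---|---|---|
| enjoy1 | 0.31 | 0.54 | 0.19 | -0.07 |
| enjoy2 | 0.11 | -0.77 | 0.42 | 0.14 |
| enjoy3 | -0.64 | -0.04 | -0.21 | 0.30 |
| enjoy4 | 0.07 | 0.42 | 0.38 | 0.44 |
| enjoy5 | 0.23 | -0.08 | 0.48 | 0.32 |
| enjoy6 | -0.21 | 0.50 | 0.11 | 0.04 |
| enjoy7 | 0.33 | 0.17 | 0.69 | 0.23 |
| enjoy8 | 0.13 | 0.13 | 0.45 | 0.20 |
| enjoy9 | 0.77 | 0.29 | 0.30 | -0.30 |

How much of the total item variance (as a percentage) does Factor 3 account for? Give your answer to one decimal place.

SS loadings for Factor 3 = 0.19² + 0.42² + (-0.21)² + 0.38² + 0.48² + 0.11² + 0.69² + 0.45² + 0.30² = 1.4121
With 9 standardized items, total variance = 9. Proportion = 1.4121/9 = 0.1569 → 15.69%.

15.7%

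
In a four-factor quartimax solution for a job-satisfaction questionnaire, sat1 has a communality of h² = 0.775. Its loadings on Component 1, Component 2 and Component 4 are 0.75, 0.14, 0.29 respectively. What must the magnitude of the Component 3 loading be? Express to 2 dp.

0.33

Under orthogonal rotation h² = Σλ², so λ_Component 3² = h² − (0.6662) = 0.775 − 0.6662 = 0.1088.
|λ| = √0.1088 = 0.3298.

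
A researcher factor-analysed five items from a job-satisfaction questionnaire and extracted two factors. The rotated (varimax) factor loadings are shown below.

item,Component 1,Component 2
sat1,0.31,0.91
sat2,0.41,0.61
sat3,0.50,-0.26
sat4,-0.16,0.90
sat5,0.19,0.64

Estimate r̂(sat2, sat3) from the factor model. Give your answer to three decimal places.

0.046

r̂ = Σ λ_i·λ_j across factors = (0.41)(0.50) + (0.61)(-0.26)
  = +0.2050 -0.1586 = 0.0464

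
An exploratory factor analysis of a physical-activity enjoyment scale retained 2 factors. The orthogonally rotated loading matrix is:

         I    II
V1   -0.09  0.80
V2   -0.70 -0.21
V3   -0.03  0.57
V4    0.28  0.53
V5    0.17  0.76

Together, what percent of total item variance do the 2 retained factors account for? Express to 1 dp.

Communalities: 0.6481, 0.5341, 0.3258, 0.3593, 0.6065; Σh² = 2.4738.
Total variance with 5 standardized items is 5, so the solution explains 2.4738/5 = 0.4948 = 49.48%.

49.5%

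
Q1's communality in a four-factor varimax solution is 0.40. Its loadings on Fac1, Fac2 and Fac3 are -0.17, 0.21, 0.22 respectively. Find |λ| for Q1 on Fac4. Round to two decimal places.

0.53

Under orthogonal rotation h² = Σλ², so λ_Fac4² = h² − (0.1214) = 0.40 − 0.1214 = 0.2786.
|λ| = √0.2786 = 0.5278.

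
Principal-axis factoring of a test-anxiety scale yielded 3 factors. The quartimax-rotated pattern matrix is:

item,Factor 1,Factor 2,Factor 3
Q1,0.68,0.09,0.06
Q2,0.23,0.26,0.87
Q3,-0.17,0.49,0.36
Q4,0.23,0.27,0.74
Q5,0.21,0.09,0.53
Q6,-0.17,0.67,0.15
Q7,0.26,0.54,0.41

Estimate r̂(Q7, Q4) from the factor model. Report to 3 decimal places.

0.509

r̂ = Σ λ_i·λ_j across factors = (0.26)(0.23) + (0.54)(0.27) + (0.41)(0.74)
  = +0.0598 +0.1458 +0.3034 = 0.5090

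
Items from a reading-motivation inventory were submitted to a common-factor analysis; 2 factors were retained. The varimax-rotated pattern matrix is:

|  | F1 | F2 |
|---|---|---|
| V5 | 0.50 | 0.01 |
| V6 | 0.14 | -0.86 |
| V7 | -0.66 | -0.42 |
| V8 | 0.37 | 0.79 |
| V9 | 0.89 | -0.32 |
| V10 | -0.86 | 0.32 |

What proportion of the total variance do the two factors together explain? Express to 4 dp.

0.6865

Communalities: 0.2501, 0.7592, 0.6120, 0.7610, 0.8945, 0.8420; Σh² = 4.1188.
Total variance with 6 standardized items is 6, so the solution explains 4.1188/6 = 0.6865.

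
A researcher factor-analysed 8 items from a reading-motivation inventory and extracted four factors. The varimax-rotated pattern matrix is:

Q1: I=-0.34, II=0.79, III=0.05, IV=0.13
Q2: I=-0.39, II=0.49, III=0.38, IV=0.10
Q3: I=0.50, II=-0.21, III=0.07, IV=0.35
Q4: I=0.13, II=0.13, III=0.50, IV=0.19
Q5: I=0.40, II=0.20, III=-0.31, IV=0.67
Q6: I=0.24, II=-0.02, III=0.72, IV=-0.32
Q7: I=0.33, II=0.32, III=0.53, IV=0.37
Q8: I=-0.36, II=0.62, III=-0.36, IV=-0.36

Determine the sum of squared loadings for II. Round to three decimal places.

1.452

SS loadings for II = 0.79² + 0.49² + (-0.21)² + 0.13² + 0.20² + (-0.02)² + 0.32² + 0.62² = 0.6241 + 0.2401 + 0.0441 + 0.0169 + 0.0400 + 0.0004 + 0.1024 + 0.3844 = 1.4524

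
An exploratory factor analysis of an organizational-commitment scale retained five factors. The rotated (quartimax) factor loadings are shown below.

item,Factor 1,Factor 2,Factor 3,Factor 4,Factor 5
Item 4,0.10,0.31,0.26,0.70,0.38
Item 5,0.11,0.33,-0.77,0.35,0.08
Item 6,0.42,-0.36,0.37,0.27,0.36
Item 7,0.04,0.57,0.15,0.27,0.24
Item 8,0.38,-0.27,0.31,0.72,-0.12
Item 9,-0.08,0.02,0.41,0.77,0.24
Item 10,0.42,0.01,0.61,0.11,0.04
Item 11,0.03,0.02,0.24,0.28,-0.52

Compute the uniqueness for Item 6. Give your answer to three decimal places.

0.355

h² = 0.42² + (-0.36)² + 0.37² + 0.27² + 0.36² = 0.1764 + 0.1296 + 0.1369 + 0.0729 + 0.1296 = 0.6454
Uniqueness u² = 1 − h² = 1 − 0.6454 = 0.3546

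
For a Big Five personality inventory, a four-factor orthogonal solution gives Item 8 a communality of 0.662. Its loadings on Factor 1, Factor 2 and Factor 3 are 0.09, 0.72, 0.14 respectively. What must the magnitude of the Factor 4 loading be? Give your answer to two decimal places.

Under orthogonal rotation h² = Σλ², so λ_Factor 4² = h² − (0.5461) = 0.662 − 0.5461 = 0.1159.
|λ| = √0.1159 = 0.3404.

0.34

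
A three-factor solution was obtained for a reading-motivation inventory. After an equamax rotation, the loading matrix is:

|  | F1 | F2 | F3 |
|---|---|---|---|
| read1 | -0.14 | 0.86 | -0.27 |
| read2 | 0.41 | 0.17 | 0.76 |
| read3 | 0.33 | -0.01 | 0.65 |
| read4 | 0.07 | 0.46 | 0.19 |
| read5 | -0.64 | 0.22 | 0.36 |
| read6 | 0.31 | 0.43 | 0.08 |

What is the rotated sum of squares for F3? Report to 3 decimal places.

1.245

SS loadings for F3 = (-0.27)² + 0.76² + 0.65² + 0.19² + 0.36² + 0.08² = 0.0729 + 0.5776 + 0.4225 + 0.0361 + 0.1296 + 0.0064 = 1.2451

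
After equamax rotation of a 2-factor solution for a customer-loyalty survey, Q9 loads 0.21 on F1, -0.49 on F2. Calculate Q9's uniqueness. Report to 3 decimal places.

h² = 0.21² + (-0.49)² = 0.0441 + 0.2401 = 0.2842
Uniqueness u² = 1 − h² = 1 − 0.2842 = 0.7158

0.716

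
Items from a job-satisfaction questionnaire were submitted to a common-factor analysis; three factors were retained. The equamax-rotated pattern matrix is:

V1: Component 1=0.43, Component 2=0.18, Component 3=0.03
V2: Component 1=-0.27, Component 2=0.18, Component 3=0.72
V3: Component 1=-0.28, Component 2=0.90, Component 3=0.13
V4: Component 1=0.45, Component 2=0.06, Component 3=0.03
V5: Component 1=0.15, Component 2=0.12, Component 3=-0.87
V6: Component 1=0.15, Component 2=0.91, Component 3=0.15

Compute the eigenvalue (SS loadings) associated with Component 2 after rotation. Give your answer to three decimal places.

SS loadings for Component 2 = 0.18² + 0.18² + 0.90² + 0.06² + 0.12² + 0.91² = 0.0324 + 0.0324 + 0.8100 + 0.0036 + 0.0144 + 0.8281 = 1.7209

1.721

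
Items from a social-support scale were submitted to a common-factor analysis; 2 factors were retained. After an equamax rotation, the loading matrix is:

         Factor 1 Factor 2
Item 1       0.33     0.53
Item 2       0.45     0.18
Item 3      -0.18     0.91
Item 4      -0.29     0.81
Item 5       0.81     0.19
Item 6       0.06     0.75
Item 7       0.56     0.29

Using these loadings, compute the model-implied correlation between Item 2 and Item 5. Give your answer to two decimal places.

r̂ = Σ λ_i·λ_j across factors = (0.45)(0.81) + (0.18)(0.19)
  = +0.3645 +0.0342 = 0.3987

0.40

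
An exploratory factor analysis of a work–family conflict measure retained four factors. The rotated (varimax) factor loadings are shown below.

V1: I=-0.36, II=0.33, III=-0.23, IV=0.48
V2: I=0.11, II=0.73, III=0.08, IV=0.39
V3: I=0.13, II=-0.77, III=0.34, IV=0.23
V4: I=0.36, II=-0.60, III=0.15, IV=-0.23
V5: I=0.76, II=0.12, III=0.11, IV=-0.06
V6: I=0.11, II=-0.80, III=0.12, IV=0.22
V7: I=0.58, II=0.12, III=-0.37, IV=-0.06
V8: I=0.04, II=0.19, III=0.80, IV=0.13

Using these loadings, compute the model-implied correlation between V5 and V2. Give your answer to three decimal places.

r̂ = Σ λ_i·λ_j across factors = (0.76)(0.11) + (0.12)(0.73) + (0.11)(0.08) + (-0.06)(0.39)
  = +0.0836 +0.0876 +0.0088 -0.0234 = 0.1566

0.157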